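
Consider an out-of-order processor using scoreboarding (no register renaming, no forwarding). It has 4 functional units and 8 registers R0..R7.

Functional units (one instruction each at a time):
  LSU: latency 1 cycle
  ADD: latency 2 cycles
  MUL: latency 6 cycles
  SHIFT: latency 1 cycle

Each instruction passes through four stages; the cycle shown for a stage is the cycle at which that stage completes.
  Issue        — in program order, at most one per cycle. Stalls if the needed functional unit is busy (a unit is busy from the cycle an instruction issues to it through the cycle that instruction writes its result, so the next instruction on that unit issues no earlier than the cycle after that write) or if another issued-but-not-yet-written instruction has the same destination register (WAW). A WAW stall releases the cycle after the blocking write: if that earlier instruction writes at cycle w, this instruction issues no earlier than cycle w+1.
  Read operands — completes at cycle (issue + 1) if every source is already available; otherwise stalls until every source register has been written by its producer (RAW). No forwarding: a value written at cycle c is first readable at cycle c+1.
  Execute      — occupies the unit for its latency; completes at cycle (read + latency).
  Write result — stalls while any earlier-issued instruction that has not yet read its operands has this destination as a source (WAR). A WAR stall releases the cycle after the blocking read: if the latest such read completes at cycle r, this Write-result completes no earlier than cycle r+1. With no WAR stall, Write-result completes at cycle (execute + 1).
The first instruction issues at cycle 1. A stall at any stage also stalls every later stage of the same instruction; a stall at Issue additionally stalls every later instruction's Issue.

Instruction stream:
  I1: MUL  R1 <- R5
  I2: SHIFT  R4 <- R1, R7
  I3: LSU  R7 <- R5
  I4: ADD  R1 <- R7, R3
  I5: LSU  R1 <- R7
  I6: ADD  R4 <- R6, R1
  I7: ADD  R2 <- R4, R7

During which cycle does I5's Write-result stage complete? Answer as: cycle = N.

cycle = 19

I1 -> (1, 2, 8, 9)
I2 -> (2, 10, 11, 12)  // RAW R1: wait I1 write@9
I3 -> (3, 4, 5, 11)  // WAR R7: wait I2 read@10
I4 -> (10, 12, 14, 15)  // WAW R1: wait I1 write@9, RAW R7: wait I3 write@11
I5 -> (16, 17, 18, 19)  // WAW R1: wait I4 write@15
I6 -> (17, 20, 22, 23)  // RAW R1: wait I5 write@19
I7 -> (24, 25, 27, 28)  // struct: ADD busy until I6 writes@23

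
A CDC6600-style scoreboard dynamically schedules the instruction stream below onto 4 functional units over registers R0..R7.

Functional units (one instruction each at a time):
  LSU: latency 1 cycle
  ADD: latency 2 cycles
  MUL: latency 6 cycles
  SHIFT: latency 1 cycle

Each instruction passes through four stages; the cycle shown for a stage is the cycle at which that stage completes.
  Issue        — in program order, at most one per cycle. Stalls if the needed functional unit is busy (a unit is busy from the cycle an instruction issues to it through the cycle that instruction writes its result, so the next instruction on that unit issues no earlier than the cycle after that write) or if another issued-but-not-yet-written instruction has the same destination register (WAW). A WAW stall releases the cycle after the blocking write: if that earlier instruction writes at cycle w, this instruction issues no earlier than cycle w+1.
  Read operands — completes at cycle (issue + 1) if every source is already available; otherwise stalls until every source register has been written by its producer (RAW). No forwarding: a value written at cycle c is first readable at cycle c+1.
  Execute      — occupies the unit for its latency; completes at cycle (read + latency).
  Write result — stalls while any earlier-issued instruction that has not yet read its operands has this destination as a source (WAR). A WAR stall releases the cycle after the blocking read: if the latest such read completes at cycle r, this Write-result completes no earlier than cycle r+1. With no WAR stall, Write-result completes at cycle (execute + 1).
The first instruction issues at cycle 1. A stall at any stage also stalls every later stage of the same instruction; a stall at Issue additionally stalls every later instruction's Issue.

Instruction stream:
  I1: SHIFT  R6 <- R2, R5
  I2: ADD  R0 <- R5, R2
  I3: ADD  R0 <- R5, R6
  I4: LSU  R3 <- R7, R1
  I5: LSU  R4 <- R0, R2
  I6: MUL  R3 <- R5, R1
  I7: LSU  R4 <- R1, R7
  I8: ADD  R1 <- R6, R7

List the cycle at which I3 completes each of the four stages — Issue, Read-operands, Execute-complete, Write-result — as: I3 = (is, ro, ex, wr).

[I1] 1/2/3/4
[I2] 2/3/5/6
[I3] 7/8/10/11  (struct: ADD busy until I2 writes@6)
[I4] 8/9/10/11
[I5] 12/13/14/15  (struct: LSU busy until I4 writes@11)
[I6] 13/14/20/21
[I7] 16/17/18/19  (struct: LSU busy until I5 writes@15)
[I8] 17/18/20/21

I3 = (7, 8, 10, 11)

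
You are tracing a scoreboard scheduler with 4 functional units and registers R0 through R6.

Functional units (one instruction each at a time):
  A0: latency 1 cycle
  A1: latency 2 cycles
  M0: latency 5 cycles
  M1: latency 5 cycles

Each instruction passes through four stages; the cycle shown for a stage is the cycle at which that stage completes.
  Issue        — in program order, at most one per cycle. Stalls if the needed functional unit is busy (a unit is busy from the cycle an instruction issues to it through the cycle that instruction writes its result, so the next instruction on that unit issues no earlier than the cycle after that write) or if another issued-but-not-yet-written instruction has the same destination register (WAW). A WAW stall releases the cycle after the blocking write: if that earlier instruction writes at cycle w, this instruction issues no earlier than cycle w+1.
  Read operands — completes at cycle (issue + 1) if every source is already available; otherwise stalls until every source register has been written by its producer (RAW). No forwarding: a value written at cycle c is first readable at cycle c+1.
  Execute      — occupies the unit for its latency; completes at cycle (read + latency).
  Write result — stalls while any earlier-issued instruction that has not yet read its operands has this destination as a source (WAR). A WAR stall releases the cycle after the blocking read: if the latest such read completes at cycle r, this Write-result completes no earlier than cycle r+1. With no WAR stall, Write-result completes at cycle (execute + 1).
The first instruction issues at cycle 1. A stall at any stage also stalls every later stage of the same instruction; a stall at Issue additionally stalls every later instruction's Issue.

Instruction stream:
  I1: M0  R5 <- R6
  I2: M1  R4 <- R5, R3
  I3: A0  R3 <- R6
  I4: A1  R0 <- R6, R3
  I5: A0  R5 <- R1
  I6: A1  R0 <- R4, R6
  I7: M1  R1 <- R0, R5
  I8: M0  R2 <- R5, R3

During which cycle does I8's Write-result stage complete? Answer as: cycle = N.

cycle = 24

I1  is:1  ro:2  ex:7  wr:8
I2  is:2  ro:9  ex:14  wr:15  — RAW R5: wait I1 write@8
I3  is:3  ro:4  ex:5  wr:10  — WAR R3: wait I2 read@9
I4  is:4  ro:11  ex:13  wr:14  — RAW R3: wait I3 write@10
I5  is:11  ro:12  ex:13  wr:14  — struct: A0 busy until I3 writes@10
I6  is:15  ro:16  ex:18  wr:19  — struct: A1 busy until I4 writes@14
I7  is:16  ro:20  ex:25  wr:26  — RAW R0: wait I6 write@19
I8  is:17  ro:18  ex:23  wr:24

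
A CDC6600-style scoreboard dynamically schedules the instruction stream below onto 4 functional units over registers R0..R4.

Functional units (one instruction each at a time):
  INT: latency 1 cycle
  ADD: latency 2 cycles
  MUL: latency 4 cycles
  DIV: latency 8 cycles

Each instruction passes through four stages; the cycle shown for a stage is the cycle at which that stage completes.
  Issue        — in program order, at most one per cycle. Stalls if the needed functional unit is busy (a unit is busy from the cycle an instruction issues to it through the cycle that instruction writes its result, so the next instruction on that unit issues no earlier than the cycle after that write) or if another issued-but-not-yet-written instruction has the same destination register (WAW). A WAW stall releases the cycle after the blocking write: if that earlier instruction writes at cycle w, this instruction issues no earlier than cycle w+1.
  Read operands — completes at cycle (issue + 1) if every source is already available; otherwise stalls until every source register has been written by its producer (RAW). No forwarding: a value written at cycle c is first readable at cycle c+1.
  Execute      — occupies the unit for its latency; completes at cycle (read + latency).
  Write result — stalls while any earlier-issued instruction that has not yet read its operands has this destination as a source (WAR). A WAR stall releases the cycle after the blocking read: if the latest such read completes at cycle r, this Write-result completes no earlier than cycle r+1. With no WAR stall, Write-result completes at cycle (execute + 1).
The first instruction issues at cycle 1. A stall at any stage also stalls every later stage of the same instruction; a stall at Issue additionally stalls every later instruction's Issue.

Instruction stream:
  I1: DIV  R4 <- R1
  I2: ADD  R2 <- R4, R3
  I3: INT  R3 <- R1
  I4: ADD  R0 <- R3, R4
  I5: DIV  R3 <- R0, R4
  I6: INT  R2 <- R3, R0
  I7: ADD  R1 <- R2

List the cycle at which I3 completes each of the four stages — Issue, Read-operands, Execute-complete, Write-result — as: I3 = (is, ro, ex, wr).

I3 = (3, 4, 5, 13)

t=1  I1→DIV
t=2  I1 RO | I2→ADD
t=3  I3→INT
t=4  I3 RO
t=5  I3 EX
t=10  I1 EX
t=11  I1 WR R4
t=12  I2 RO
t=13  I3 WR R3
t=14  I2 EX
t=15  I2 WR R2
t=16  I4→ADD
t=17  I4 RO | I5→DIV
t=18  I6→INT
t=19  I4 EX
t=20  I4 WR R0
t=21  I5 RO | I7→ADD
t=29  I5 EX
t=30  I5 WR R3
t=31  I6 RO
t=32  I6 EX
t=33  I6 WR R2
t=34  I7 RO
t=36  I7 EX
t=37  I7 WR R1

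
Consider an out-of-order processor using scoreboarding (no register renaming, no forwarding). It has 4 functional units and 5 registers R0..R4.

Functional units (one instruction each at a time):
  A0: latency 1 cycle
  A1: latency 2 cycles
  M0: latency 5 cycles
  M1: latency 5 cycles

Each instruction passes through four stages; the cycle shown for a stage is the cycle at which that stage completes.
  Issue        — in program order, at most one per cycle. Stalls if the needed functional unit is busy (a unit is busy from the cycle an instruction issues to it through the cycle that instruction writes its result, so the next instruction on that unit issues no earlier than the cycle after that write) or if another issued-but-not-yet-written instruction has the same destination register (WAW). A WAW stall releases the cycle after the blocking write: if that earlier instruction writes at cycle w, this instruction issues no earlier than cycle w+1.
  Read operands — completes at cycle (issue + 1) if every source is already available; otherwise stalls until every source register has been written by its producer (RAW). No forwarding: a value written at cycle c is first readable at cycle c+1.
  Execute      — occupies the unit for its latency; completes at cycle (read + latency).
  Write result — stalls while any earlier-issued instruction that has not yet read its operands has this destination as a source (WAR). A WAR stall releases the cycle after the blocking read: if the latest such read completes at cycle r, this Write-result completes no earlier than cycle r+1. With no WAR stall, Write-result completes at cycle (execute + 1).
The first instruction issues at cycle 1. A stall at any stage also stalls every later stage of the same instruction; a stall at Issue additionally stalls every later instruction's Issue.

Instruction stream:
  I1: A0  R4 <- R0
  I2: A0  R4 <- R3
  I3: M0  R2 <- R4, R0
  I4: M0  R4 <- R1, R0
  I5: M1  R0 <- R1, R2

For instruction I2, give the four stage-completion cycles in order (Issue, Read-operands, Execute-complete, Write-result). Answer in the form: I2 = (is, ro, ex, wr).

I2 = (5, 6, 7, 8)

t=1  I1→A0
t=2  I1 RO
t=3  I1 EX
t=4  I1 WR R4
t=5  I2→A0
t=6  I2 RO, I3→M0
t=7  I2 EX
t=8  I2 WR R4
t=9  I3 RO
t=14  I3 EX
t=15  I3 WR R2
t=16  I4→M0
t=17  I4 RO, I5→M1
t=18  I5 RO
t=22  I4 EX
t=23  I4 WR R4, I5 EX
t=24  I5 WR R0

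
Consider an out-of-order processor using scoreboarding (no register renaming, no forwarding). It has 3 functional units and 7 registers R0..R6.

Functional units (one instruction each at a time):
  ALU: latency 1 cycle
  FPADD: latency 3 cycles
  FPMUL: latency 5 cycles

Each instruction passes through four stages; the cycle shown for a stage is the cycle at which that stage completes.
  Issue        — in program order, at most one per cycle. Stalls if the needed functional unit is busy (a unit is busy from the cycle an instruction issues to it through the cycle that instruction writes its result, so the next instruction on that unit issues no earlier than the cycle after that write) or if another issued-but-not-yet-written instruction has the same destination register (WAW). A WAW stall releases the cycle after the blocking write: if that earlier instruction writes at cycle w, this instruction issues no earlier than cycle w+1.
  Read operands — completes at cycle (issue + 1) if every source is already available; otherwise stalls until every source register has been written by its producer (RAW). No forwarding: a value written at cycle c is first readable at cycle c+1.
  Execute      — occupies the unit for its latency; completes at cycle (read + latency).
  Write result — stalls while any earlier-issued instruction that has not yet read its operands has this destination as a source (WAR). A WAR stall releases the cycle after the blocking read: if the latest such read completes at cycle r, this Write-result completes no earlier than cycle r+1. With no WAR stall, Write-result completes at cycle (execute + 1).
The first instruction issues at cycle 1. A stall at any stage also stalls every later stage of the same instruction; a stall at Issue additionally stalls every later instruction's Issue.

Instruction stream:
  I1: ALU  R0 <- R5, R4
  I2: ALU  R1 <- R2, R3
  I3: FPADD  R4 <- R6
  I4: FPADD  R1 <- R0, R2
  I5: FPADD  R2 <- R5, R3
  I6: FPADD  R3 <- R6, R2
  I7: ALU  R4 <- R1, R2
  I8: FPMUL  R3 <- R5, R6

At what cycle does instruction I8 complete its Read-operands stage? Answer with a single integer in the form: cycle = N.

I1  is:1  ro:2  ex:3  wr:4
I2  is:5  ro:6  ex:7  wr:8  — struct: ALU busy until I1 writes@4
I3  is:6  ro:7  ex:10  wr:11
I4  is:12  ro:13  ex:16  wr:17  — struct: FPADD busy until I3 writes@11
I5  is:18  ro:19  ex:22  wr:23  — struct: FPADD busy until I4 writes@17
I6  is:24  ro:25  ex:28  wr:29  — struct: FPADD busy until I5 writes@23
I7  is:25  ro:26  ex:27  wr:28
I8  is:30  ro:31  ex:36  wr:37  — WAW R3: wait I6 write@29

cycle = 31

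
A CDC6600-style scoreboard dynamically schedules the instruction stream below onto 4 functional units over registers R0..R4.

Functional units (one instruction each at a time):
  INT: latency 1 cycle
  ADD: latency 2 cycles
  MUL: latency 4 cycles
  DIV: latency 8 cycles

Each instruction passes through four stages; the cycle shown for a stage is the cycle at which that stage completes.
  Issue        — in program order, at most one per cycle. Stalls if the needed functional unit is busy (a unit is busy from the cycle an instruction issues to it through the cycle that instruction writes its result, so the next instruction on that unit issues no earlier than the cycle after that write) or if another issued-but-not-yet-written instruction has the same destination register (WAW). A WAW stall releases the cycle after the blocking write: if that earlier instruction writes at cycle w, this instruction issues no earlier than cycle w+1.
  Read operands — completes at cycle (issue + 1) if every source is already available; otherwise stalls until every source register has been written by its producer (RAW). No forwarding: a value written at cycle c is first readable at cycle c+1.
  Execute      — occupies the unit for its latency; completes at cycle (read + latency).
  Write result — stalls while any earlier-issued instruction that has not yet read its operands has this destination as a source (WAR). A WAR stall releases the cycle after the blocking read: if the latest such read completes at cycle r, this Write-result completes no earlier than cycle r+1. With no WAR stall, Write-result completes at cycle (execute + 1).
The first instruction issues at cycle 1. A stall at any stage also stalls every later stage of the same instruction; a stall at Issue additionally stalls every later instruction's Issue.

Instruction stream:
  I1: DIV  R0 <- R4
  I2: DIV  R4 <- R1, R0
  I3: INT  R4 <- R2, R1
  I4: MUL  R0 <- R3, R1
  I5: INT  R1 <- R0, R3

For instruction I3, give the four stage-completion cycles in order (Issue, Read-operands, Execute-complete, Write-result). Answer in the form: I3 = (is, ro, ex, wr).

I1  is:1  ro:2  ex:10  wr:11
I2  is:12  ro:13  ex:21  wr:22  — struct: DIV busy until I1 writes@11
I3  is:23  ro:24  ex:25  wr:26  — WAW R4: wait I2 write@22
I4  is:24  ro:25  ex:29  wr:30
I5  is:27  ro:31  ex:32  wr:33  — struct: INT busy until I3 writes@26, RAW R0: wait I4 write@30

I3 = (23, 24, 25, 26)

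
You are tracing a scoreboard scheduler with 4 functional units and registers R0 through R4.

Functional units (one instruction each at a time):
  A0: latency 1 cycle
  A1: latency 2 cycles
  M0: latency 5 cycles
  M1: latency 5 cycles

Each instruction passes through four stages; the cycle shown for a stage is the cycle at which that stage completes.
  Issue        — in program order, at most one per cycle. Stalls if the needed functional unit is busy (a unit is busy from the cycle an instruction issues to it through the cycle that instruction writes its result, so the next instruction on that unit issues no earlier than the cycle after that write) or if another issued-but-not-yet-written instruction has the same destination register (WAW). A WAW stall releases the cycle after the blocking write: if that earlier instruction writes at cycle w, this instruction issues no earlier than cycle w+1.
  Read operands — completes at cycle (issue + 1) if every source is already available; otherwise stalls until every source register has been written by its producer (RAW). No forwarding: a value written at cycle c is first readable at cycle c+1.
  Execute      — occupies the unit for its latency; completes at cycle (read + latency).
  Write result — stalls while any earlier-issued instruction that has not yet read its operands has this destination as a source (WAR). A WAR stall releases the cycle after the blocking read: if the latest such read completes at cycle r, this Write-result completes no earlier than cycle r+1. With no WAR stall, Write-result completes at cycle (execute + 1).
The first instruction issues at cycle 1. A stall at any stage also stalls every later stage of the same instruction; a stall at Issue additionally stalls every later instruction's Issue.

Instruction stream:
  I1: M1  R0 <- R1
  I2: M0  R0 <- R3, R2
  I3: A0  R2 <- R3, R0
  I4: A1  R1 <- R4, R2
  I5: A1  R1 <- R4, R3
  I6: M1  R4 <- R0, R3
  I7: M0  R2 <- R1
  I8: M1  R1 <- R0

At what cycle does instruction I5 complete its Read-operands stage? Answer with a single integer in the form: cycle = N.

cycle 1: I1→M1
cycle 2: I1 RO
cycle 7: I1 EX
cycle 8: I1 WR R0
cycle 9: I2→M0
cycle 10: I2 RO · I3→A0
cycle 11: I4→A1
cycle 15: I2 EX
cycle 16: I2 WR R0
cycle 17: I3 RO
cycle 18: I3 EX
cycle 19: I3 WR R2
cycle 20: I4 RO
cycle 22: I4 EX
cycle 23: I4 WR R1
cycle 24: I5→A1
cycle 25: I5 RO · I6→M1
cycle 26: I6 RO · I7→M0
cycle 27: I5 EX
cycle 28: I5 WR R1
cycle 29: I7 RO
cycle 31: I6 EX
cycle 32: I6 WR R4
cycle 33: I8→M1
cycle 34: I7 EX · I8 RO
cycle 35: I7 WR R2
cycle 39: I8 EX
cycle 40: I8 WR R1

cycle = 25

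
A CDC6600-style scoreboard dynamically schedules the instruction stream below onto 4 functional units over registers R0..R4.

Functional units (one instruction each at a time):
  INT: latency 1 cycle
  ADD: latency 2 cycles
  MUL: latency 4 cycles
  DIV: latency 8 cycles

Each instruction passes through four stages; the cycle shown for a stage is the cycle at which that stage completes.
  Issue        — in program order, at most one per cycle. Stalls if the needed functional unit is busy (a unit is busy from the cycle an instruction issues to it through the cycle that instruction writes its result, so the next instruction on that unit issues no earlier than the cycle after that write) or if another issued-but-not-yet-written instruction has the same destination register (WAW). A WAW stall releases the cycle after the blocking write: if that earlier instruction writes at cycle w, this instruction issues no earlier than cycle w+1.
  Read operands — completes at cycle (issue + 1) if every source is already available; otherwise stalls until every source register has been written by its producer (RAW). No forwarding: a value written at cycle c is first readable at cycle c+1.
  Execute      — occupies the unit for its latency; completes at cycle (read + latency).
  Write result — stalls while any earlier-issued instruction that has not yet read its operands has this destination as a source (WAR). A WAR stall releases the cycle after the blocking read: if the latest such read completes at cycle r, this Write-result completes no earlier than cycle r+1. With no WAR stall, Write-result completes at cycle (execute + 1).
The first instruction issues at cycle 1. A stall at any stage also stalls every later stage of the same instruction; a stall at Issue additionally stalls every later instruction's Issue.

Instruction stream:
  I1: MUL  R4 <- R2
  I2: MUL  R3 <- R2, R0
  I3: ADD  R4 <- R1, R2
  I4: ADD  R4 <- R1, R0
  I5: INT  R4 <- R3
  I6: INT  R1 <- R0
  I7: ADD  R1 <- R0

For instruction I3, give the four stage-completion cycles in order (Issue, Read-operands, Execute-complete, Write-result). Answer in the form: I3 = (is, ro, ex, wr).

I3 = (9, 10, 12, 13)

I1: IS=1 RO=2 EX=6 WR=7
I2: IS=8 RO=9 EX=13 WR=14  [struct: MUL busy until I1 writes@7]
I3: IS=9 RO=10 EX=12 WR=13
I4: IS=14 RO=15 EX=17 WR=18  [struct: ADD busy until I3 writes@13]
I5: IS=19 RO=20 EX=21 WR=22  [WAW R4: wait I4 write@18]
I6: IS=23 RO=24 EX=25 WR=26  [struct: INT busy until I5 writes@22]
I7: IS=27 RO=28 EX=30 WR=31  [WAW R1: wait I6 write@26]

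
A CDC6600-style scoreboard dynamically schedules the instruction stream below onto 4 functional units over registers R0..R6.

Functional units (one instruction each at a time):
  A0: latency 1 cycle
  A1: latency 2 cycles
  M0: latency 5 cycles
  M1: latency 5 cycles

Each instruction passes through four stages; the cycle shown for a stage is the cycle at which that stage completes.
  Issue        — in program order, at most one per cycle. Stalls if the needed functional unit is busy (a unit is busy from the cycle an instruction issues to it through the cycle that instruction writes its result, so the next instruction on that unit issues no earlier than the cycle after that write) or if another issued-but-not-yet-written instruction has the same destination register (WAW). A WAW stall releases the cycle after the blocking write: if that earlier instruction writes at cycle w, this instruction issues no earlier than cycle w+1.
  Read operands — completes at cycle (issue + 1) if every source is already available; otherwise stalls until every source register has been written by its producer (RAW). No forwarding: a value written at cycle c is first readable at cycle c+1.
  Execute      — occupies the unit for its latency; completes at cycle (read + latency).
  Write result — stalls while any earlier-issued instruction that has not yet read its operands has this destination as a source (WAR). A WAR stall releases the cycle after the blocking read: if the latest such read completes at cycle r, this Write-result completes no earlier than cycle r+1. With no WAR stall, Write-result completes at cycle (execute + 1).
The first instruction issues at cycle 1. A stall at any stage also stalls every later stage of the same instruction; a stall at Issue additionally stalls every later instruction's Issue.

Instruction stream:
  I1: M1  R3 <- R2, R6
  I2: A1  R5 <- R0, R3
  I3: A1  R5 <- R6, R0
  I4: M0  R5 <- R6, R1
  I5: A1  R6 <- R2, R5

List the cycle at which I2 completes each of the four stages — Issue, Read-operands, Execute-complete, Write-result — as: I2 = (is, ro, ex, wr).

[I1] 1/2/7/8
[I2] 2/9/11/12  (RAW R3: wait I1 write@8)
[I3] 13/14/16/17  (struct: A1 busy until I2 writes@12)
[I4] 18/19/24/25  (WAW R5: wait I3 write@17)
[I5] 19/26/28/29  (RAW R5: wait I4 write@25)

I2 = (2, 9, 11, 12)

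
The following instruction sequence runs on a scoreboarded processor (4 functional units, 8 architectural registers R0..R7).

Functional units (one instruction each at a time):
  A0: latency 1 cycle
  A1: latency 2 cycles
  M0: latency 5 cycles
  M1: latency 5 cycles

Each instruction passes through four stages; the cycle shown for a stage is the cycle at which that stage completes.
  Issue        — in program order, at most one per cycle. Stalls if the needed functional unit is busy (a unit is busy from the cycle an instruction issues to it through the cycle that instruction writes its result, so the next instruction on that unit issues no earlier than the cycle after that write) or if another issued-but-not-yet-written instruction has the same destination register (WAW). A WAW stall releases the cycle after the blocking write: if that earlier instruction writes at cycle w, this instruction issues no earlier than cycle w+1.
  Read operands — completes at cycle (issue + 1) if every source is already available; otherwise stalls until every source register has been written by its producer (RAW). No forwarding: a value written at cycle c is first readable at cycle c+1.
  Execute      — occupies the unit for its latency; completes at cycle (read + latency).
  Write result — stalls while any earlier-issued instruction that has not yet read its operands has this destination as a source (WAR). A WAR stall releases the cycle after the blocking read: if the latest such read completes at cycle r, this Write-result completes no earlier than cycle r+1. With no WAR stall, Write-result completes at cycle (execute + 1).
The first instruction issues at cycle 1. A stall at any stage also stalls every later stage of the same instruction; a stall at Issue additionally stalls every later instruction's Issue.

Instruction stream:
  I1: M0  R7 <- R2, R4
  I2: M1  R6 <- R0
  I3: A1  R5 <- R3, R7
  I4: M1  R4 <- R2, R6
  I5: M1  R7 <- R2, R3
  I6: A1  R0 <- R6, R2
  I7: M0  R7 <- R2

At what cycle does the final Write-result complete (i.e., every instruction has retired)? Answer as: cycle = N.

cycle = 33

t=1  I1 dispatched to M0
t=2  I1 operands ready · I2 dispatched to M1
t=3  I2 operands ready · I3 dispatched to A1
t=7  I1 complete
t=8  R7←I1 · I2 complete
t=9  R6←I2 · I3 operands ready
t=10  I4 dispatched to M1
t=11  I3 complete · I4 operands ready
t=12  R5←I3
t=16  I4 complete
t=17  R4←I4
t=18  I5 dispatched to M1
t=19  I5 operands ready · I6 dispatched to A1
t=20  I6 operands ready
t=22  I6 complete
t=23  R0←I6
t=24  I5 complete
t=25  R7←I5
t=26  I7 dispatched to M0
t=27  I7 operands ready
t=32  I7 complete
t=33  R7←I7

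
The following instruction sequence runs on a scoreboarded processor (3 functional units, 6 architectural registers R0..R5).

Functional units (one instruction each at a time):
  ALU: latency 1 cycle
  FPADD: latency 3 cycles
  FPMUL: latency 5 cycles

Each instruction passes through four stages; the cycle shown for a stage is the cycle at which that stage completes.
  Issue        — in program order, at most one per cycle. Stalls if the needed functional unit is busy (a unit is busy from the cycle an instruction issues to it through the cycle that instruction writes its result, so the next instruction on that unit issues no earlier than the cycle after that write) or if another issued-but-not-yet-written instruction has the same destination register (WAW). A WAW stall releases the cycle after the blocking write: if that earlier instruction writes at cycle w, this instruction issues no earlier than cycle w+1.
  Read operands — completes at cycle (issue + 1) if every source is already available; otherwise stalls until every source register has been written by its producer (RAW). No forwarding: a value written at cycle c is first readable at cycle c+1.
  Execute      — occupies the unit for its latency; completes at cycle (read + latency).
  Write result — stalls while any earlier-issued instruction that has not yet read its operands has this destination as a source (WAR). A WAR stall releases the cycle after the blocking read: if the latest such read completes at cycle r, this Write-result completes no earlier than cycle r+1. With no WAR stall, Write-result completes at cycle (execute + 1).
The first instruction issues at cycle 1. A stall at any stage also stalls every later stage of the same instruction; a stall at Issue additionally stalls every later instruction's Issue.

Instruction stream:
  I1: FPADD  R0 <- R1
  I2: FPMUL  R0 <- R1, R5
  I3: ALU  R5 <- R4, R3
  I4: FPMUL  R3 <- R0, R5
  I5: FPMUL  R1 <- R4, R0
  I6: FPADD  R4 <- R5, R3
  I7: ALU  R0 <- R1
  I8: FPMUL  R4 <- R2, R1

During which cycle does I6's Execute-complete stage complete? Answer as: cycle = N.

cycle = 28

[1] I1→FPADD
[2] I1 RO
[5] I1 EX
[6] I1 WR R0
[7] I2→FPMUL
[8] I2 RO, I3→ALU
[9] I3 RO
[10] I3 EX
[11] I3 WR R5
[13] I2 EX
[14] I2 WR R0
[15] I4→FPMUL
[16] I4 RO
[21] I4 EX
[22] I4 WR R3
[23] I5→FPMUL
[24] I5 RO, I6→FPADD
[25] I6 RO, I7→ALU
[28] I6 EX
[29] I5 EX, I6 WR R4
[30] I5 WR R1
[31] I7 RO, I8→FPMUL
[32] I7 EX, I8 RO
[33] I7 WR R0
[37] I8 EX
[38] I8 WR R4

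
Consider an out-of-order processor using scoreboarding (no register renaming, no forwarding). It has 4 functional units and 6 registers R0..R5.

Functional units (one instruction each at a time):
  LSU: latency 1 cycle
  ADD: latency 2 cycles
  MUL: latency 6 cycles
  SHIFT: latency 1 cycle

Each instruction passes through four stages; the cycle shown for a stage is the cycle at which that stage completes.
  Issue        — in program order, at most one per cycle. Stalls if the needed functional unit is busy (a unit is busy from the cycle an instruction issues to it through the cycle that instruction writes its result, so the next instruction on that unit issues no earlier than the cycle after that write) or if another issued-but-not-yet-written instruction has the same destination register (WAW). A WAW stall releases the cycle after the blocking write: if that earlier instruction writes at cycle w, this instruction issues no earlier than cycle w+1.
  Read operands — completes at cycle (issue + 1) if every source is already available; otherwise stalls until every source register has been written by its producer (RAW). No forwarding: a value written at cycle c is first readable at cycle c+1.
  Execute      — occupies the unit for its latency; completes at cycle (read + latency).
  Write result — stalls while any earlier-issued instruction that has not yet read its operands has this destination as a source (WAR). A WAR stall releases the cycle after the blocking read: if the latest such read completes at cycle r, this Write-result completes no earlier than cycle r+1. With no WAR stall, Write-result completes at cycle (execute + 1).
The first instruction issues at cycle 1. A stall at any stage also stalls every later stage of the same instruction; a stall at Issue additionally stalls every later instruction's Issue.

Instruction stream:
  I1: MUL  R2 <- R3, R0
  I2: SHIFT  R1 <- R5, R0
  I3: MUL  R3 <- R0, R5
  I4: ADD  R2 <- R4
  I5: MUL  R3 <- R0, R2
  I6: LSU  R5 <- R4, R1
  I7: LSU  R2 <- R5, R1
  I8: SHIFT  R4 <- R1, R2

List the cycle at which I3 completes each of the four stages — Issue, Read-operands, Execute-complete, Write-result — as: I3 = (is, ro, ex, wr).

I3 = (10, 11, 17, 18)

cycle 1: I1→MUL
cycle 2: I1 RO · I2→SHIFT
cycle 3: I2 RO
cycle 4: I2 EX
cycle 5: I2 WR R1
cycle 8: I1 EX
cycle 9: I1 WR R2
cycle 10: I3→MUL
cycle 11: I3 RO · I4→ADD
cycle 12: I4 RO
cycle 14: I4 EX
cycle 15: I4 WR R2
cycle 17: I3 EX
cycle 18: I3 WR R3
cycle 19: I5→MUL
cycle 20: I5 RO · I6→LSU
cycle 21: I6 RO
cycle 22: I6 EX
cycle 23: I6 WR R5
cycle 24: I7→LSU
cycle 25: I7 RO · I8→SHIFT
cycle 26: I5 EX · I7 EX
cycle 27: I5 WR R3 · I7 WR R2
cycle 28: I8 RO
cycle 29: I8 EX
cycle 30: I8 WR R4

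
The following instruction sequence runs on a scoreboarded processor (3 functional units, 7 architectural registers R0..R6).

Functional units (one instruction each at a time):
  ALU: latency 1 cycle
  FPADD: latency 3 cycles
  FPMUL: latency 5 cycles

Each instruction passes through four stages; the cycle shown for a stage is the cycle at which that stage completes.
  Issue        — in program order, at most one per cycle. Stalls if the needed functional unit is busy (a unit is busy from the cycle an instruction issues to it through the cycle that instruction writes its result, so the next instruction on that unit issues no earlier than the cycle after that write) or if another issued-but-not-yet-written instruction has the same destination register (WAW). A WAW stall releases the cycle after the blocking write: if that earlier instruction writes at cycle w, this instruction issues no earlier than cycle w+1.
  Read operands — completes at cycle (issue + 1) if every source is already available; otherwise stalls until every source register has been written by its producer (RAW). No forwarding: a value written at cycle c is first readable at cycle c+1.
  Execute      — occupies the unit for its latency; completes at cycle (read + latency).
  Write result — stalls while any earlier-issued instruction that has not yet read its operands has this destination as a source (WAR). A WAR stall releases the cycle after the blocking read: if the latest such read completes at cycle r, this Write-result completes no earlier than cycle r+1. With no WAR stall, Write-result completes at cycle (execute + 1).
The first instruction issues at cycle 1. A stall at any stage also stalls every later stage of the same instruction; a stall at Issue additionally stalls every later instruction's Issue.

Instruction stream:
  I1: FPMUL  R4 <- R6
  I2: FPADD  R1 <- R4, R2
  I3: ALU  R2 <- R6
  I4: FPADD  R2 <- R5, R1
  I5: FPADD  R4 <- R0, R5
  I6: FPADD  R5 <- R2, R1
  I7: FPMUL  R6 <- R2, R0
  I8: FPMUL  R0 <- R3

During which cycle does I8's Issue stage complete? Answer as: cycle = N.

I1  is:1  ro:2  ex:7  wr:8
I2  is:2  ro:9  ex:12  wr:13  — RAW R4: wait I1 write@8
I3  is:3  ro:4  ex:5  wr:10  — WAR R2: wait I2 read@9
I4  is:14  ro:15  ex:18  wr:19  — struct: FPADD busy until I2 writes@13
I5  is:20  ro:21  ex:24  wr:25  — struct: FPADD busy until I4 writes@19
I6  is:26  ro:27  ex:30  wr:31  — struct: FPADD busy until I5 writes@25
I7  is:27  ro:28  ex:33  wr:34
I8  is:35  ro:36  ex:41  wr:42  — struct: FPMUL busy until I7 writes@34

cycle = 35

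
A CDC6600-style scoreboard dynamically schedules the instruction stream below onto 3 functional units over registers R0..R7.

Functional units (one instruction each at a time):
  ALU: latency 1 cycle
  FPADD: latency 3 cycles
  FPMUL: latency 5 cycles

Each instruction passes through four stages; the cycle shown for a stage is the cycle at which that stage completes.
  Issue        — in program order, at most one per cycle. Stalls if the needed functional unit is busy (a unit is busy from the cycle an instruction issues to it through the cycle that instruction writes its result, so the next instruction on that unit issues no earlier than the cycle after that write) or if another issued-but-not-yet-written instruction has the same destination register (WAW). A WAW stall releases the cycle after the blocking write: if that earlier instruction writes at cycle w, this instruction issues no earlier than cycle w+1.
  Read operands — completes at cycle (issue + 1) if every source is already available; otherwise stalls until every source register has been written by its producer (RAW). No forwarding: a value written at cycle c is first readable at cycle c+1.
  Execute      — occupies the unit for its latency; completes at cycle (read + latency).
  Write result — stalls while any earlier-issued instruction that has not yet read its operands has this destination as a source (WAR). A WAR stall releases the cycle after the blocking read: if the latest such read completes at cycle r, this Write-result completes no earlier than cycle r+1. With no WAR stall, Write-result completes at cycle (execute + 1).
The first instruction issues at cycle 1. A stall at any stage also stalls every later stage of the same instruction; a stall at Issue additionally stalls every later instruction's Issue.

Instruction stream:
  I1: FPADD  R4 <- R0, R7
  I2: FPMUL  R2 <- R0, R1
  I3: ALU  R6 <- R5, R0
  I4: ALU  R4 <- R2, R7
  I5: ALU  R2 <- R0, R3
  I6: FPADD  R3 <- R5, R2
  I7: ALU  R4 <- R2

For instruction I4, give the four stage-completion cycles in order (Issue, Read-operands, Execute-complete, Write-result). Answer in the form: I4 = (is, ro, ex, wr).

[1] issue I1 (FPADD)
[2] I1 read-ops, issue I2 (FPMUL)
[3] I2 read-ops, issue I3 (ALU)
[4] I3 read-ops
[5] I1 finished on FPADD, I3 finished on ALU
[6] I1→R4, I3→R6
[7] issue I4 (ALU)
[8] I2 finished on FPMUL
[9] I2→R2
[10] I4 read-ops
[11] I4 finished on ALU
[12] I4→R4
[13] issue I5 (ALU)
[14] I5 read-ops, issue I6 (FPADD)
[15] I5 finished on ALU
[16] I5→R2
[17] I6 read-ops, issue I7 (ALU)
[18] I7 read-ops
[19] I7 finished on ALU
[20] I6 finished on FPADD, I7→R4
[21] I6→R3

I4 = (7, 10, 11, 12)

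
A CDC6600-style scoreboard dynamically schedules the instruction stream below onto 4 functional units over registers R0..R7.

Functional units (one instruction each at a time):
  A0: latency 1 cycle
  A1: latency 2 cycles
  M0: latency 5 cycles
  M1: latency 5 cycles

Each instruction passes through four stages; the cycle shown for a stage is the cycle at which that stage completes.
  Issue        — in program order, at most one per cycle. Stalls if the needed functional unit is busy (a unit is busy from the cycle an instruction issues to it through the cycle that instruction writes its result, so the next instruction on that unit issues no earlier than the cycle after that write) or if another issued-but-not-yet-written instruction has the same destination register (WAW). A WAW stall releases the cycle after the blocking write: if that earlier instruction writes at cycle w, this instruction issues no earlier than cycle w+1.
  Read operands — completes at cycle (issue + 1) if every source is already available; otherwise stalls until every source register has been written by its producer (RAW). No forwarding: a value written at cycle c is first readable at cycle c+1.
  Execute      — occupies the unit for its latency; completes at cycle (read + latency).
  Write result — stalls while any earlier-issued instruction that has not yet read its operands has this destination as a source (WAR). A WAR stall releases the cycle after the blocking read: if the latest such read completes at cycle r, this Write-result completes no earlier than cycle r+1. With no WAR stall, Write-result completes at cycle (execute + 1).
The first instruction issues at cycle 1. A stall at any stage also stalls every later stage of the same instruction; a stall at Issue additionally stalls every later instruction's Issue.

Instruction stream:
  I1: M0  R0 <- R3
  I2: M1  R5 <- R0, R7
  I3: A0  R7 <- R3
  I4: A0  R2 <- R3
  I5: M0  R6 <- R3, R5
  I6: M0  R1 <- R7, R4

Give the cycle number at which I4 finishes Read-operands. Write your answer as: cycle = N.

cycle = 12

I1 -> (1, 2, 7, 8)
I2 -> (2, 9, 14, 15)  // RAW R0: wait I1 write@8
I3 -> (3, 4, 5, 10)  // WAR R7: wait I2 read@9
I4 -> (11, 12, 13, 14)  // struct: A0 busy until I3 writes@10
I5 -> (12, 16, 21, 22)  // RAW R5: wait I2 write@15
I6 -> (23, 24, 29, 30)  // struct: M0 busy until I5 writes@22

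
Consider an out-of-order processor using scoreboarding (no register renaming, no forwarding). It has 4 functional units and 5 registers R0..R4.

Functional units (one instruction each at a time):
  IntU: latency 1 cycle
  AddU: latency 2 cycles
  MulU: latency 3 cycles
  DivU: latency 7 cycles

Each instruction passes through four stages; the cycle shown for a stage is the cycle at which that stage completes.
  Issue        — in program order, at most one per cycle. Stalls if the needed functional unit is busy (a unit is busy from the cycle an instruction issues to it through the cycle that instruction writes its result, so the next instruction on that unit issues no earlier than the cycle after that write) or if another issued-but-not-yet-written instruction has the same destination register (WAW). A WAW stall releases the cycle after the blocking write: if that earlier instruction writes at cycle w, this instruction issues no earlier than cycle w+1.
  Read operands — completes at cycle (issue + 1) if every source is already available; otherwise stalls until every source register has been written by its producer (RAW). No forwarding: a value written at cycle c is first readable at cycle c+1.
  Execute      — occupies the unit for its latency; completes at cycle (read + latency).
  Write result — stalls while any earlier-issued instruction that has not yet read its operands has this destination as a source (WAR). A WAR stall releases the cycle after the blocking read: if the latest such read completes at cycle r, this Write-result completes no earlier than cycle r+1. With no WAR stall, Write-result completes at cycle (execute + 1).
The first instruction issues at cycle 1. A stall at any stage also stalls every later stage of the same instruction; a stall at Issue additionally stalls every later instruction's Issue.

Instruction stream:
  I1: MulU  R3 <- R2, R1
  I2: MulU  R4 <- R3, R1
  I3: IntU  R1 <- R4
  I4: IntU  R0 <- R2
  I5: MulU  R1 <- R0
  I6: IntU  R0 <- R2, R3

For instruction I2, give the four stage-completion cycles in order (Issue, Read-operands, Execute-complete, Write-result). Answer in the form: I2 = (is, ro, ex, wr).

c1: issue I1 (MulU)
c2: I1 read-ops
c5: I1 finished on MulU
c6: I1→R3
c7: issue I2 (MulU)
c8: I2 read-ops, issue I3 (IntU)
c11: I2 finished on MulU
c12: I2→R4
c13: I3 read-ops
c14: I3 finished on IntU
c15: I3→R1
c16: issue I4 (IntU)
c17: I4 read-ops, issue I5 (MulU)
c18: I4 finished on IntU
c19: I4→R0
c20: I5 read-ops, issue I6 (IntU)
c21: I6 read-ops
c22: I6 finished on IntU
c23: I5 finished on MulU, I6→R0
c24: I5→R1

I2 = (7, 8, 11, 12)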